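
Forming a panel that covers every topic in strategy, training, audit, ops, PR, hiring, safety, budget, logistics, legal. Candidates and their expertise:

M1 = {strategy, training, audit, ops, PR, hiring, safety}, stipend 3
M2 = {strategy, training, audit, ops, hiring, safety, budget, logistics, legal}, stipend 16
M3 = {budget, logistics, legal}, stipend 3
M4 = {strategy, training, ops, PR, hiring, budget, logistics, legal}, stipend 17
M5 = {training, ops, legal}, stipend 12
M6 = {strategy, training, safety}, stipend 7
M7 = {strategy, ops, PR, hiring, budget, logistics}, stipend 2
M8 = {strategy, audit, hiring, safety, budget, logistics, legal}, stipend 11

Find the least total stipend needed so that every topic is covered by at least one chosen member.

6

M1, M3 cover every topic at stipend 3 + 3 = 6.
Any cover uses at least 2 members; among all covering selections none totals below 6.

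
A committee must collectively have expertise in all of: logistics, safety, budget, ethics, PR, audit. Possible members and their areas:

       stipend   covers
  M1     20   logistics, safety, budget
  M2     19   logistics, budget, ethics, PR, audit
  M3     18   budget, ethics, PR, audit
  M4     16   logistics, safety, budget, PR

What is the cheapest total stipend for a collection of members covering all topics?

M3, M4 cover every topic at stipend 18 + 16 = 34.
Any cover uses at least 2 members; among all covering selections none totals below 34.

34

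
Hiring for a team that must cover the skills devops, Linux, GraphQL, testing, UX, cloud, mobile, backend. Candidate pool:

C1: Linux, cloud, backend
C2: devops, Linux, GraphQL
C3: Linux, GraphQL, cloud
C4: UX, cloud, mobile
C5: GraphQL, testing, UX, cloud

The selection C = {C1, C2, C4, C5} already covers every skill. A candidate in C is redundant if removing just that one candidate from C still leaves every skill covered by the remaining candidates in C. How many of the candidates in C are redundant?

0

Drop C1: backend uncovered — not redundant.
Drop C2: devops uncovered — not redundant.
Drop C4: mobile uncovered — not redundant.
Drop C5: testing uncovered — not redundant.
None of the candidates in C is redundant.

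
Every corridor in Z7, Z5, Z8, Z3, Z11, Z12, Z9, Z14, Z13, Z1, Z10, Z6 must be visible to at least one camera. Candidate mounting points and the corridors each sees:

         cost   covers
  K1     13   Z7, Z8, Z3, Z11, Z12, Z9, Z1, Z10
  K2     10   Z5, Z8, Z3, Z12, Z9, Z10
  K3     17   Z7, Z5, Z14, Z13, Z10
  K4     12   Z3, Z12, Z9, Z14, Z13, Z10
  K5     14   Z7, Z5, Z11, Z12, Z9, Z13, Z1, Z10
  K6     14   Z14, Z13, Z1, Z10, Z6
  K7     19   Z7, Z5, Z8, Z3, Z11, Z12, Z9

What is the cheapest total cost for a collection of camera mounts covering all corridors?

K6, K7 cover every corridor at cost 14 + 19 = 33.
Any cover uses at least 2 camera mounts; among all covering selections none totals below 33.
Greedy by coverage-per-cost would pick K1, K6, K2 for 37 — worse than the optimum 33.

33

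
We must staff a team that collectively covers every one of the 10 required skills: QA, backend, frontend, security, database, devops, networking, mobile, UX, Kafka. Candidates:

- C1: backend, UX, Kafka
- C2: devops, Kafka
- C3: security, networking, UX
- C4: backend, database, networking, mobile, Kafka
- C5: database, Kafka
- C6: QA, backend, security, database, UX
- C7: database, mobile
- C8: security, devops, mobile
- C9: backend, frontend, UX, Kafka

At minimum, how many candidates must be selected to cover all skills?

C2, C4, C6, C9 together cover {QA, backend, frontend, security, database, devops, networking, mobile, UX, Kafka} — every skill.
No 3 of the 9 candidates cover everything (all 84 triples fall short), so 4 is minimum.

4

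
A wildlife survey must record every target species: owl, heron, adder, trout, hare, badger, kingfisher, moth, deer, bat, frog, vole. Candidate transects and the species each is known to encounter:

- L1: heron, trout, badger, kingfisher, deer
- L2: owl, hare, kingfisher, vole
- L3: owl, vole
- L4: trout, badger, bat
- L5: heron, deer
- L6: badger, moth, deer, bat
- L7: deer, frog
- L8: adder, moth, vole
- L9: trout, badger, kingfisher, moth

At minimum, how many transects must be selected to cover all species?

5

L1, L2, L4, L7, L8 together cover {owl, heron, adder, trout, hare, badger, kingfisher, moth, deer, bat, frog, vole} — every species.
No 4 of the 9 transects cover everything (all 126 size-4 selections fall short), so 5 is minimum.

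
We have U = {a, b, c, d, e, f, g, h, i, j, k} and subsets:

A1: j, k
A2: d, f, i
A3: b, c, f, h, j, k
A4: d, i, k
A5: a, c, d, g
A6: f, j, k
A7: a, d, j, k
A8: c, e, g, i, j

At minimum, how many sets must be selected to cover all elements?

A3, A5, A8 together cover {a, b, c, d, e, f, g, h, i, j, k} — every element.
No 2 of the 8 sets cover everything (all 28 pairs fall short), so 3 is minimum.

3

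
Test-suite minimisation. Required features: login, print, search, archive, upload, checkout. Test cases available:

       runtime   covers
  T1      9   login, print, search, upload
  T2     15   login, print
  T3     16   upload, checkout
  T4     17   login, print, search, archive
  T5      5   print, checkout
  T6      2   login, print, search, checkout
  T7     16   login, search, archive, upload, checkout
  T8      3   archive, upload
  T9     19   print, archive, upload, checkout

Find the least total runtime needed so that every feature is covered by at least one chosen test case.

T6, T8 cover every feature at runtime 2 + 3 = 5.
Any cover uses at least 2 test cases; among all covering selections none totals below 5.

5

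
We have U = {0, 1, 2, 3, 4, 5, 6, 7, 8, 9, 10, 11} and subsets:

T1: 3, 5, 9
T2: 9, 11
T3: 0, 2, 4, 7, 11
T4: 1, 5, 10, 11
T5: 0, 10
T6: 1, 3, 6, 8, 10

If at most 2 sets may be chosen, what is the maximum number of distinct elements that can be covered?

Choosing T3, T6 covers {0, 1, 2, 3, 4, 6, 7, 8, 10, 11} — 10 elements.
No choice of 2 sets does better; here 5, 9 are left uncovered.

10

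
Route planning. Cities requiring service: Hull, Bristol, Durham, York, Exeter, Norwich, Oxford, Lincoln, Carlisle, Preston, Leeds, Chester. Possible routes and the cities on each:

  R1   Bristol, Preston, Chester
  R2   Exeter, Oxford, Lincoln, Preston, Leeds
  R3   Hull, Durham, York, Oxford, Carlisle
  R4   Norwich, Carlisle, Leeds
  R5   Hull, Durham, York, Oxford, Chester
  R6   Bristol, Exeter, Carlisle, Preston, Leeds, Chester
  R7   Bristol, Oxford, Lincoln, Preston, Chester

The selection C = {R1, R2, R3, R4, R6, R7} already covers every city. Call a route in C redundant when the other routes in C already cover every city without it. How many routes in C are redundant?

Drop R1: the rest still cover every city — redundant.
Drop R2: the rest still cover every city — redundant.
Drop R3: Hull, Durham, York uncovered — not redundant.
Drop R4: Norwich uncovered — not redundant.
Drop R6: the rest still cover every city — redundant.
Drop R7: the rest still cover every city — redundant.
4 redundant: R1, R2, R6, R7.

4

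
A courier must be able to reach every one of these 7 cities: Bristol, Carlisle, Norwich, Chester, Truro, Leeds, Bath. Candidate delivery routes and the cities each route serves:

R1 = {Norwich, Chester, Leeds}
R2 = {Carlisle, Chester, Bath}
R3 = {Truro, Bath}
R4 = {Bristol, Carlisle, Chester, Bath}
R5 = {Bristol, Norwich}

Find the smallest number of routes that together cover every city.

R1, R3, R4 together cover {Bristol, Carlisle, Norwich, Chester, Truro, Leeds, Bath} — every city.
No 2 of the 5 routes cover everything (all 10 pairs fall short), so 3 is minimum.

3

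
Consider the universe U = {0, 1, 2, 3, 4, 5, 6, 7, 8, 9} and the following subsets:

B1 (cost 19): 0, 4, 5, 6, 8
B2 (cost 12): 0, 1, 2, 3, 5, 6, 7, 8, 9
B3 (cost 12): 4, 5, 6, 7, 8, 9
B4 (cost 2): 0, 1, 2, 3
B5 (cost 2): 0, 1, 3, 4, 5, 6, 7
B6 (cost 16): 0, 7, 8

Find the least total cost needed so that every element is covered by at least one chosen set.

B2, B5 cover every element at cost 12 + 2 = 14.
Any cover uses at least 2 sets; among all covering selections none totals below 14.

14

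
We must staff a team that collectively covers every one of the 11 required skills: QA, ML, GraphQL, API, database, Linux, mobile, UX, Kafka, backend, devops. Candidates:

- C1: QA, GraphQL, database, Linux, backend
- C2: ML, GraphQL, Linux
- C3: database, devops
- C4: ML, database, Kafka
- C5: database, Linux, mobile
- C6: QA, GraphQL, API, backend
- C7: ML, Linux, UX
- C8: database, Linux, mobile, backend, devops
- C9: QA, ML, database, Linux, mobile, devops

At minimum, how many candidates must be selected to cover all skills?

4

C4, C6, C7, C8 together cover {QA, ML, GraphQL, API, database, Linux, mobile, UX, Kafka, backend, devops} — every skill.
No 3 of the 9 candidates cover everything (all 84 triples fall short), so 4 is minimum.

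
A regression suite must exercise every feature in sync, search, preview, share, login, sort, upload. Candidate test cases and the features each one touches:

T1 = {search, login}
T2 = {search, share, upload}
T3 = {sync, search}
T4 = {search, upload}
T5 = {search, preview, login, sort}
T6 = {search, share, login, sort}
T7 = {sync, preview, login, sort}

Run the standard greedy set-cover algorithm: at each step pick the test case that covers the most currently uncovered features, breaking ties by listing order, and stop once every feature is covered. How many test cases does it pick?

3

Pick 1: T5 covers 4 new features (search, preview, login, sort).
Pick 2: T2 covers 2 new features (share, upload).
Pick 3: T3 covers 1 new features (sync).
Greedy uses 3 test cases. (The true minimum is 2.)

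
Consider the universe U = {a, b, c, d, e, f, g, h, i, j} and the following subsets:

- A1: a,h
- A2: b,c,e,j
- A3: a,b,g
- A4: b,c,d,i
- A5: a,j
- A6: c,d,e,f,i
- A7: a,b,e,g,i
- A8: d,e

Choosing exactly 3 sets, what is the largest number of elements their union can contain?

9

Choosing A1, A2, A6 covers {a, b, c, d, e, f, h, i, j} — 9 elements.
No choice of 3 sets does better; here g is left uncovered.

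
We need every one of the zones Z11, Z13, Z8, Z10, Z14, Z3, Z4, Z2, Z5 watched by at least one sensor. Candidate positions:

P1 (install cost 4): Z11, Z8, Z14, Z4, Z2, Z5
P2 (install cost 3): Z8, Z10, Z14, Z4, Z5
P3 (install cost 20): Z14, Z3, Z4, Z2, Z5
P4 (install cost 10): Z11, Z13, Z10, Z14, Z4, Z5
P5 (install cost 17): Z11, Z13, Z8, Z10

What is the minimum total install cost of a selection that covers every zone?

33

P2, P3, P4 cover every zone at install cost 3 + 20 + 10 = 33.
Any cover uses at least 2 sensor positions; among all covering selections none totals below 33.
Greedy by coverage-per-install cost would pick P2, P1, P4, P3 for 37 — worse than the optimum 33.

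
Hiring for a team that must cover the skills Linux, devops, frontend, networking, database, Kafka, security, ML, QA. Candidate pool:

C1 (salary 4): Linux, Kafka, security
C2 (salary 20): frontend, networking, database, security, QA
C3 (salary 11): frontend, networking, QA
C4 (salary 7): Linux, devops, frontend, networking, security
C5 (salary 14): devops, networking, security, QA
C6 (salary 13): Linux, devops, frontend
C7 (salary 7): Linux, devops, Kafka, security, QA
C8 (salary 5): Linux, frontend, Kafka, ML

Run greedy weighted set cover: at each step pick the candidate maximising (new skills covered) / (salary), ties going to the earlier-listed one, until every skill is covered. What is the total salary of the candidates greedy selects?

Pick 1: C8 adds 4 new (Linux, frontend, Kafka, ML) at salary 5 (ratio 4/5).
Pick 2: C4 adds 3 new (devops, networking, security) at salary 7 (ratio 3/7).
Pick 3: C7 adds 1 new (QA) at salary 7 (ratio 1/7).
Pick 4: C2 adds 1 new (database) at salary 20 (ratio 1/20).
Greedy total salary: 5 + 7 + 7 + 20 = 39. (The true optimum is 32, so greedy overshoots here.)

39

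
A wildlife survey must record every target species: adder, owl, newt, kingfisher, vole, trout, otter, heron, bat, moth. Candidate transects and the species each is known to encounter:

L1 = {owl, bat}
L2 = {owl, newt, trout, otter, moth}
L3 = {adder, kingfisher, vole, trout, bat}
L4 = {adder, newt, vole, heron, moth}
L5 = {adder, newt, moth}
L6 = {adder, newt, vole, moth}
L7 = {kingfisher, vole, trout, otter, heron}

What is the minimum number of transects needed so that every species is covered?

3

L1, L4, L7 together cover {adder, owl, newt, kingfisher, vole, trout, otter, heron, bat, moth} — every species.
No 2 of the 7 transects cover everything (all 21 pairs fall short), so 3 is minimum.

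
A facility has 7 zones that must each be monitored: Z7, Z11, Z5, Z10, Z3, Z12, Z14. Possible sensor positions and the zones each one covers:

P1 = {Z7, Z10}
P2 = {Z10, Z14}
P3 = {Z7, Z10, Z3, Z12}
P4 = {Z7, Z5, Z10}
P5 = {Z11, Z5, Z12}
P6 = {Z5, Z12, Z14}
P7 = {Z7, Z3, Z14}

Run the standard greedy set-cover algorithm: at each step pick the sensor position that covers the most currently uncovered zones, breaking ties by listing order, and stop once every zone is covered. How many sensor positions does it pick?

3

Pick 1: P3 covers 4 new zones (Z7, Z10, Z3, Z12).
Pick 2: P5 covers 2 new zones (Z11, Z5).
Pick 3: P2 covers 1 new zones (Z14).
Greedy uses 3 sensor positions.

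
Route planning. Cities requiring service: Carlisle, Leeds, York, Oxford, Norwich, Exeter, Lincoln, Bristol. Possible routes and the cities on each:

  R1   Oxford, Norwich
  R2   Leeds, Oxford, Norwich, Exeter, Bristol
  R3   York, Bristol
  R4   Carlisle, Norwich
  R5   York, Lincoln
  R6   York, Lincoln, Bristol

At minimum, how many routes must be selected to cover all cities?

R2, R4, R5 together cover {Carlisle, Leeds, York, Oxford, Norwich, Exeter, Lincoln, Bristol} — every city.
No 2 of the 6 routes cover everything (all 15 pairs fall short), so 3 is minimum.

3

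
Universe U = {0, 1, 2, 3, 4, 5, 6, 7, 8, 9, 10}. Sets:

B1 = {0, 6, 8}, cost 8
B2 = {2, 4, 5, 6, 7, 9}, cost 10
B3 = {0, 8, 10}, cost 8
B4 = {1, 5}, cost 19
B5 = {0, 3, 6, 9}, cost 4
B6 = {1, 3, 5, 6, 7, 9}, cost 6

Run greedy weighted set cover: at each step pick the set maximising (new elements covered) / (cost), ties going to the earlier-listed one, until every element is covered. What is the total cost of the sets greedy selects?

28

Pick 1: B5 adds 4 new (0, 3, 6, 9) at cost 4 (ratio 4/4).
Pick 2: B6 adds 3 new (1, 5, 7) at cost 6 (ratio 3/6).
Pick 3: B3 adds 2 new (8, 10) at cost 8 (ratio 2/8).
Pick 4: B2 adds 2 new (2, 4) at cost 10 (ratio 2/10).
Greedy total cost: 4 + 6 + 8 + 10 = 28. (The true optimum is 24, so greedy overshoots here.)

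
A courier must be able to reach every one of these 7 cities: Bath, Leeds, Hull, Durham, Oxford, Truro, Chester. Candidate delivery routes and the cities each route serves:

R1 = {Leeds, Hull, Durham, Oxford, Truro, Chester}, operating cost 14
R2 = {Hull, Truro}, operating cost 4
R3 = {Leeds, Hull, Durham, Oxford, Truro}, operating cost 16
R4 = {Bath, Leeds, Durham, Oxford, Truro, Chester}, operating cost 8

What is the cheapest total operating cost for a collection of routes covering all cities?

12

R2, R4 cover every city at operating cost 4 + 8 = 12.
Any cover uses at least 2 routes; among all covering selections none totals below 12.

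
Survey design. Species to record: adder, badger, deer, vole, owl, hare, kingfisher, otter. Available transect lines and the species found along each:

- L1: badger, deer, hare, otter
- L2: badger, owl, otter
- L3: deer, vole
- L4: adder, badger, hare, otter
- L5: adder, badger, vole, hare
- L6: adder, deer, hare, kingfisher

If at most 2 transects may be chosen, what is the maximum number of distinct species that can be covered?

Choosing L2, L6 covers {adder, badger, deer, owl, hare, kingfisher, otter} — 7 species.
No choice of 2 transects does better; here vole is left uncovered.

7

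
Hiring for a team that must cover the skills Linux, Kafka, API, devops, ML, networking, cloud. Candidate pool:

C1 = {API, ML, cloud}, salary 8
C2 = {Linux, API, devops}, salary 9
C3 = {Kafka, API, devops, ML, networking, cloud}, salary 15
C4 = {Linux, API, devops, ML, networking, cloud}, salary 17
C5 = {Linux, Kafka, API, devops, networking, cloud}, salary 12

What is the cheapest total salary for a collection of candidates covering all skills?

20

C1, C5 cover every skill at salary 8 + 12 = 20.
Any cover uses at least 2 candidates; among all covering selections none totals below 20.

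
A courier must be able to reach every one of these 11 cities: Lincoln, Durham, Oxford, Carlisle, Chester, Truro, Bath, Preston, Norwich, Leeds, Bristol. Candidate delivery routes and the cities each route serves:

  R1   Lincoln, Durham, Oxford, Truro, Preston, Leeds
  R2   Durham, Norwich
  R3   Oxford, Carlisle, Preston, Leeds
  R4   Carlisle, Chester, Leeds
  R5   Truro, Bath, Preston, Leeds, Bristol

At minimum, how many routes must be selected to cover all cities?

R1, R2, R4, R5 together cover {Lincoln, Durham, Oxford, Carlisle, Chester, Truro, Bath, Preston, Norwich, Leeds, Bristol} — every city.
No 3 of the 5 routes cover everything (all 10 triples fall short), so 4 is minimum.

4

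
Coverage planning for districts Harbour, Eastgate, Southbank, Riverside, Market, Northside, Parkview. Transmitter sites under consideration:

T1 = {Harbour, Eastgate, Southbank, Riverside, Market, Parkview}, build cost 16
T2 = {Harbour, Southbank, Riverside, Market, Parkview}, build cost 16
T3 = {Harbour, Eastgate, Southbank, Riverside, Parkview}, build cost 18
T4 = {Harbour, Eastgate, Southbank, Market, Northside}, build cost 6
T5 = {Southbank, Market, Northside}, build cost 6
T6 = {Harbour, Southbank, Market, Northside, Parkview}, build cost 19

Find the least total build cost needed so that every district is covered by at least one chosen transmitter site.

T1, T4 cover every district at build cost 16 + 6 = 22.
Any cover uses at least 2 transmitter sites; among all covering selections none totals below 22.

22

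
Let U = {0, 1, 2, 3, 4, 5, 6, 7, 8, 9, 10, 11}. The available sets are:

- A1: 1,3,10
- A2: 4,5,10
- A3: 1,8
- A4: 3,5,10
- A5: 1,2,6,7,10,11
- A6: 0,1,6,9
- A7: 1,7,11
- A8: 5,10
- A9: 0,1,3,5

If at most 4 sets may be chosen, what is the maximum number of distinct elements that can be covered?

Choosing A1, A2, A5, A6 covers {0, 1, 2, 3, 4, 5, 6, 7, 9, 10, 11} — 11 elements.
No choice of 4 sets does better; here 8 is left uncovered.

11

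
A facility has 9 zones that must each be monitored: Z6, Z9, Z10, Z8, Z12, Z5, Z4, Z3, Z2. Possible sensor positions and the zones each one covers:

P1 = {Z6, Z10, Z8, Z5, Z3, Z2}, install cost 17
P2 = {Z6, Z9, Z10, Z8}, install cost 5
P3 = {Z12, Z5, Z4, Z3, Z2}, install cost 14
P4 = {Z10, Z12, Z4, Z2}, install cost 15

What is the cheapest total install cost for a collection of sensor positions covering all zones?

19

P2, P3 cover every zone at install cost 5 + 14 = 19.
Any cover uses at least 2 sensor positions; among all covering selections none totals below 19.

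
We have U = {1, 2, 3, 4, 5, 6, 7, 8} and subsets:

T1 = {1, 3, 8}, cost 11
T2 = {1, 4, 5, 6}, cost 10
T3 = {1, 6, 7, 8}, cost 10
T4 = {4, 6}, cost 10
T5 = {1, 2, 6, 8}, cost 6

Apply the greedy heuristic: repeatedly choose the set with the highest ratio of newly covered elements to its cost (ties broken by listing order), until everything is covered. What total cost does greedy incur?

37

Pick 1: T5 adds 4 new (1, 2, 6, 8) at cost 6 (ratio 4/6).
Pick 2: T2 adds 2 new (4, 5) at cost 10 (ratio 2/10).
Pick 3: T3 adds 1 new (7) at cost 10 (ratio 1/10).
Pick 4: T1 adds 1 new (3) at cost 11 (ratio 1/11).
Greedy total cost: 6 + 10 + 10 + 11 = 37.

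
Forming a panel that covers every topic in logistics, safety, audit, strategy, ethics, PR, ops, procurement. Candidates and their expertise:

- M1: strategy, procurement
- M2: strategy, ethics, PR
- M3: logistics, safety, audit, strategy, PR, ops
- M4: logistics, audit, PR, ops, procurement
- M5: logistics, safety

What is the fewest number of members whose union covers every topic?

3

M1, M2, M3 together cover {logistics, safety, audit, strategy, ethics, PR, ops, procurement} — every topic.
No 2 of the 5 members cover everything (all 10 pairs fall short), so 3 is minimum.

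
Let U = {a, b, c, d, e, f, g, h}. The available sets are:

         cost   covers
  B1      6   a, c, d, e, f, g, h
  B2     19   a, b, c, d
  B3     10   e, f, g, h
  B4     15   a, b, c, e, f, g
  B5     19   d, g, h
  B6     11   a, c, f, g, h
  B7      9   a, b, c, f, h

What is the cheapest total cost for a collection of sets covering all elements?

15

B1, B7 cover every element at cost 6 + 9 = 15.
Any cover uses at least 2 sets; among all covering selections none totals below 15.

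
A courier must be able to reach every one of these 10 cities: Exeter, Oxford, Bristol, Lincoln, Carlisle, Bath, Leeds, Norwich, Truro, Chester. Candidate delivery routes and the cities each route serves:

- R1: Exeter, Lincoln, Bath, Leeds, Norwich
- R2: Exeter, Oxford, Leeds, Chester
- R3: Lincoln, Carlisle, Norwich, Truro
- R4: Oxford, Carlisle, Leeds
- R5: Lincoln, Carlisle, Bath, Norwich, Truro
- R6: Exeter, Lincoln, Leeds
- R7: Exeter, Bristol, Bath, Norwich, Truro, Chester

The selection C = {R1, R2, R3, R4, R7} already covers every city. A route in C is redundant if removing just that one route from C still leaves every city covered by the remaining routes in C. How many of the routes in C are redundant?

4

Drop R1: the rest still cover every city — redundant.
Drop R2: the rest still cover every city — redundant.
Drop R3: the rest still cover every city — redundant.
Drop R4: the rest still cover every city — redundant.
Drop R7: Bristol uncovered — not redundant.
4 redundant: R1, R2, R3, R4.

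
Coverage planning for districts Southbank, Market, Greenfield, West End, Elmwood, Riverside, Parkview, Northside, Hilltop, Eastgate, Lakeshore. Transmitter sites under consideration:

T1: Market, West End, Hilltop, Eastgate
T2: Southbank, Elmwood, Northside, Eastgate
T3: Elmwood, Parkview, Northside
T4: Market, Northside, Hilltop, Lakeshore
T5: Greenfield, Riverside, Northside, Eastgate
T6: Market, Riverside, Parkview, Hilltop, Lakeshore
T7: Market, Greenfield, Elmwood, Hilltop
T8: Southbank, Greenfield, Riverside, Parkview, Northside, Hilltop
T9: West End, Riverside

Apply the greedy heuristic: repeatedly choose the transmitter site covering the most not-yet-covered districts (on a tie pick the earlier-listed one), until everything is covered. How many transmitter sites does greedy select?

Pick 1: T8 covers 6 new districts (Southbank, Greenfield, Riverside, Parkview, Northside, Hilltop).
Pick 2: T1 covers 3 new districts (Market, West End, Eastgate).
Pick 3: T2 covers 1 new districts (Elmwood).
Pick 4: T4 covers 1 new districts (Lakeshore).
Greedy uses 4 transmitter sites.

4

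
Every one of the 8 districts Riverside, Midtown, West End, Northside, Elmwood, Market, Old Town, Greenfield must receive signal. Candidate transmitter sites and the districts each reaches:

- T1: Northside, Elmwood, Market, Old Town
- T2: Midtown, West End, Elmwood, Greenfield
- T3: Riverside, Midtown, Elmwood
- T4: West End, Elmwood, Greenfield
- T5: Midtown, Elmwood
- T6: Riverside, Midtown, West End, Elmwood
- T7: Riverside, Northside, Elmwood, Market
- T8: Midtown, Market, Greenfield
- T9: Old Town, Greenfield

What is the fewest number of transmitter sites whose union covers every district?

3

T1, T2, T3 together cover {Riverside, Midtown, West End, Northside, Elmwood, Market, Old Town, Greenfield} — every district.
No 2 of the 9 transmitter sites cover everything (all 36 pairs fall short), so 3 is minimum.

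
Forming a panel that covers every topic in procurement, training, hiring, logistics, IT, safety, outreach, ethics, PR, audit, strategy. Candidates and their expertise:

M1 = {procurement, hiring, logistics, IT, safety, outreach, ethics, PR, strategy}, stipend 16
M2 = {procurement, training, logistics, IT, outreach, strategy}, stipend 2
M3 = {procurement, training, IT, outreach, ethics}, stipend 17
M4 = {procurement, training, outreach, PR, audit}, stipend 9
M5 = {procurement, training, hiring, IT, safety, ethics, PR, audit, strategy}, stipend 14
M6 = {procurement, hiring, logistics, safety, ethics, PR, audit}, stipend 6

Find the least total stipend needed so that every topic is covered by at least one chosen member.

M2, M6 cover every topic at stipend 2 + 6 = 8.
Any cover uses at least 2 members; among all covering selections none totals below 8.

8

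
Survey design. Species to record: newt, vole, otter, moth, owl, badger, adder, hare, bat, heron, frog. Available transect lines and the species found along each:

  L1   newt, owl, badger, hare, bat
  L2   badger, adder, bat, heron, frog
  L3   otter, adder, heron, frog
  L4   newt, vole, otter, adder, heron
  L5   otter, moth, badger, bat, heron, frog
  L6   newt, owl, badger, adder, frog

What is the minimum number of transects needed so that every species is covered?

3

L1, L4, L5 together cover {newt, vole, otter, moth, owl, badger, adder, hare, bat, heron, frog} — every species.
No 2 of the 6 transects cover everything (all 15 pairs fall short), so 3 is minimum.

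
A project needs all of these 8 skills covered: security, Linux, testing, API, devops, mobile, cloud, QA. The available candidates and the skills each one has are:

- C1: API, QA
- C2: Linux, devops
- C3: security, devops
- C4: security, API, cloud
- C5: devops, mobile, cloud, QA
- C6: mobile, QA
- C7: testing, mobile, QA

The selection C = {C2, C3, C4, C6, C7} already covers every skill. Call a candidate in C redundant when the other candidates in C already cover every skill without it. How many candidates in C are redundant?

Drop C2: Linux uncovered — not redundant.
Drop C3: the rest still cover every skill — redundant.
Drop C4: API, cloud uncovered — not redundant.
Drop C6: the rest still cover every skill — redundant.
Drop C7: testing uncovered — not redundant.
2 redundant: C3, C6.

2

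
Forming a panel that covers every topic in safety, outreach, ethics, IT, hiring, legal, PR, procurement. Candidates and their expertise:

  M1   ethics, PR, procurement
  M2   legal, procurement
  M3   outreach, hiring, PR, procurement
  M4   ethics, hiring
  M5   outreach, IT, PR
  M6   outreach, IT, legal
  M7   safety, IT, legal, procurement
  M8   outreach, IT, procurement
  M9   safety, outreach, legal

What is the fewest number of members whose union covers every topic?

M1, M3, M7 together cover {safety, outreach, ethics, IT, hiring, legal, PR, procurement} — every topic.
No 2 of the 9 members cover everything (all 36 pairs fall short), so 3 is minimum.

3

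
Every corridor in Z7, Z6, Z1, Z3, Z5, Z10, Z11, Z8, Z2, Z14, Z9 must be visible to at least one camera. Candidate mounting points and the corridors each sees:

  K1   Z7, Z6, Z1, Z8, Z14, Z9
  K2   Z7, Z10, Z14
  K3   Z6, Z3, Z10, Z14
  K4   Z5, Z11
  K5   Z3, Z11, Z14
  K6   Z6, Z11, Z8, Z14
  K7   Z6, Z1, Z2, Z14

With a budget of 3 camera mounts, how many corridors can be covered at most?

Choosing K1, K3, K4 covers {Z7, Z6, Z1, Z3, Z5, Z10, Z11, Z8, Z14, Z9} — 10 corridors.
No choice of 3 camera mounts does better; here Z2 is left uncovered.

10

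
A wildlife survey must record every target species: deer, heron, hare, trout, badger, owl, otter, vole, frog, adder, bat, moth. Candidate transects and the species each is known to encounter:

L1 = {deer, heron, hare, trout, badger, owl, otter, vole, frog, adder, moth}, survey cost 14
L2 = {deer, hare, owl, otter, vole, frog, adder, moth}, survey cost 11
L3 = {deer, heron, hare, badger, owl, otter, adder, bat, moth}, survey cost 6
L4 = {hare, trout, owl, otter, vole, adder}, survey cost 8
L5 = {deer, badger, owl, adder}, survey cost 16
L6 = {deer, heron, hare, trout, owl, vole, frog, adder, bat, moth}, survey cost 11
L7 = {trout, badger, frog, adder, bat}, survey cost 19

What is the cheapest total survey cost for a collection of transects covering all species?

L3, L6 cover every species at survey cost 6 + 11 = 17.
Any cover uses at least 2 transects; among all covering selections none totals below 17.

17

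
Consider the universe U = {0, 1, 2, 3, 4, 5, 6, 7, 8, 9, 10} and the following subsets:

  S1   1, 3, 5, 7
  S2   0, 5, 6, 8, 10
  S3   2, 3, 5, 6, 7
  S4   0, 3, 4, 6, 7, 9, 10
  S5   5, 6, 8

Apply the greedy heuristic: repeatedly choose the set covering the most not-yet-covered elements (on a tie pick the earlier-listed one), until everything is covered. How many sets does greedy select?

4

Pick 1: S4 covers 7 new elements (0, 3, 4, 6, 7, 9, 10).
Pick 2: S1 covers 2 new elements (1, 5).
Pick 3: S2 covers 1 new elements (8).
Pick 4: S3 covers 1 new elements (2).
Greedy uses 4 sets.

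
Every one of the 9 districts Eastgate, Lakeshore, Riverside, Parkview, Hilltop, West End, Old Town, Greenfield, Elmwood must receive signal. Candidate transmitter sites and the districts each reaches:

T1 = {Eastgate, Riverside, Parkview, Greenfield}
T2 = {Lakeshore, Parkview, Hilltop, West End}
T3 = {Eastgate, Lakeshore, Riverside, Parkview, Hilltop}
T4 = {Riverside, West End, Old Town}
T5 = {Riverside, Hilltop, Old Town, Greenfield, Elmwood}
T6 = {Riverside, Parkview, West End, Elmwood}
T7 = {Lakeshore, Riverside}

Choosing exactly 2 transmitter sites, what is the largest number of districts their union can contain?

Choosing T2, T5 covers {Lakeshore, Riverside, Parkview, Hilltop, West End, Old Town, Greenfield, Elmwood} — 8 districts.
No choice of 2 transmitter sites does better; here Eastgate is left uncovered.

8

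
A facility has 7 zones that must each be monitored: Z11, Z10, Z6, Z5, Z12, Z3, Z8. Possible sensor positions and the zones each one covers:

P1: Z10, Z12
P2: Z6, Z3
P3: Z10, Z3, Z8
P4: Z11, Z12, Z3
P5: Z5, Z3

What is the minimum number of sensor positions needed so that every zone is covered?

4

P2, P3, P4, P5 together cover {Z11, Z10, Z6, Z5, Z12, Z3, Z8} — every zone.
No 3 of the 5 sensor positions cover everything (all 10 triples fall short), so 4 is minimum.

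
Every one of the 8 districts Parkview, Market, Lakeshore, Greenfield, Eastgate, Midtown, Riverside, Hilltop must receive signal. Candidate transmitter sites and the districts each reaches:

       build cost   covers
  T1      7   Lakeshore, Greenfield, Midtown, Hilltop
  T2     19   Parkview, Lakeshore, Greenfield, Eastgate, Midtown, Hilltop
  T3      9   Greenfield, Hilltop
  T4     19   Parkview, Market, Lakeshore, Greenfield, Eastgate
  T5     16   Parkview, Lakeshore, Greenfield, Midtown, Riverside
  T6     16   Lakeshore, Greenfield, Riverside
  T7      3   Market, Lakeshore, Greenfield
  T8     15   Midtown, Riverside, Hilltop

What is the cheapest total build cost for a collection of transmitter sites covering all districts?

34

T4, T8 cover every district at build cost 19 + 15 = 34.
Any cover uses at least 2 transmitter sites; among all covering selections none totals below 34.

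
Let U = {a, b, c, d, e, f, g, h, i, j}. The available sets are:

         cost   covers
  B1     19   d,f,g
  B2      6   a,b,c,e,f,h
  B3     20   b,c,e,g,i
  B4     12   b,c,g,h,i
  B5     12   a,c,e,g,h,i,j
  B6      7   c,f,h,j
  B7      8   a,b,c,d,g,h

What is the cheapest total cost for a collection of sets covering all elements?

B2, B5, B7 cover every element at cost 6 + 12 + 8 = 26.
Any cover uses at least 3 sets; among all covering selections none totals below 26.

26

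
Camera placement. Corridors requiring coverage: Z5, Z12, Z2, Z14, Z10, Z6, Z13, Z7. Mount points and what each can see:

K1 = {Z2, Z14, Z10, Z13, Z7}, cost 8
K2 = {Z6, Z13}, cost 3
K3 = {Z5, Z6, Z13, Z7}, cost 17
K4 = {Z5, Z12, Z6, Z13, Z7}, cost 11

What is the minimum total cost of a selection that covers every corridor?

19

K1, K4 cover every corridor at cost 8 + 11 = 19.
Any cover uses at least 2 camera mounts; among all covering selections none totals below 19.
Greedy by coverage-per-cost would pick K2, K1, K4 for 22 — worse than the optimum 19.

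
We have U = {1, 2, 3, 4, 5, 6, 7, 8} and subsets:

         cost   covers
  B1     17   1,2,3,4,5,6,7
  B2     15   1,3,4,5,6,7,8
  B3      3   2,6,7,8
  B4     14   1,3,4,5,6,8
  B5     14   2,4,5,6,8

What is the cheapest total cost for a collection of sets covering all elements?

17

B3, B4 cover every element at cost 3 + 14 = 17.
Any cover uses at least 2 sets; among all covering selections none totals below 17.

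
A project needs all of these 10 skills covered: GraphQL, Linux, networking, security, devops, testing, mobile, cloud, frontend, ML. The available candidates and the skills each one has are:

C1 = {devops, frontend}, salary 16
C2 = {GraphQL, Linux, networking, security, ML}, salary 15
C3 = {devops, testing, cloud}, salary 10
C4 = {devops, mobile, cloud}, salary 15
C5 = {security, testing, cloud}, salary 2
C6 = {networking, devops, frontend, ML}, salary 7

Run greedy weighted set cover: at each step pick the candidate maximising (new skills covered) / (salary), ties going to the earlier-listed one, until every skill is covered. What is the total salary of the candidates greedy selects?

Pick 1: C5 adds 3 new (security, testing, cloud) at salary 2 (ratio 3/2).
Pick 2: C6 adds 4 new (networking, devops, frontend, ML) at salary 7 (ratio 4/7).
Pick 3: C2 adds 2 new (GraphQL, Linux) at salary 15 (ratio 2/15).
Pick 4: C4 adds 1 new (mobile) at salary 15 (ratio 1/15).
Greedy total salary: 2 + 7 + 15 + 15 = 39.

39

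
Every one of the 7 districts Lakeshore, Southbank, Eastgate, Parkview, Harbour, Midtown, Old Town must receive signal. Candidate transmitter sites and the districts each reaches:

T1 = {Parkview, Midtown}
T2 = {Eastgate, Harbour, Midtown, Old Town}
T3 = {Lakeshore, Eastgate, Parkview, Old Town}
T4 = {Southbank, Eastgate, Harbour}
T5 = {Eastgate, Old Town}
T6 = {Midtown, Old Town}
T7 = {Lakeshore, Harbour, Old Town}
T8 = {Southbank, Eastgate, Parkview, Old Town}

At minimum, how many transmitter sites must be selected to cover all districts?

3

T1, T3, T4 together cover {Lakeshore, Southbank, Eastgate, Parkview, Harbour, Midtown, Old Town} — every district.
No 2 of the 8 transmitter sites cover everything (all 28 pairs fall short), so 3 is minimum.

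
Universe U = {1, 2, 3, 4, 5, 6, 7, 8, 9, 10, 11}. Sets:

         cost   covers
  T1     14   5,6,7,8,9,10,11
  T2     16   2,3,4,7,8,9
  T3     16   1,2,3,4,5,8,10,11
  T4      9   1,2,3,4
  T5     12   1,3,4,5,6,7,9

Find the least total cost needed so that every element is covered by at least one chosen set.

23

T1, T4 cover every element at cost 14 + 9 = 23.
Any cover uses at least 2 sets; among all covering selections none totals below 23.
Greedy by coverage-per-cost would pick T5, T3 for 28 — worse than the optimum 23.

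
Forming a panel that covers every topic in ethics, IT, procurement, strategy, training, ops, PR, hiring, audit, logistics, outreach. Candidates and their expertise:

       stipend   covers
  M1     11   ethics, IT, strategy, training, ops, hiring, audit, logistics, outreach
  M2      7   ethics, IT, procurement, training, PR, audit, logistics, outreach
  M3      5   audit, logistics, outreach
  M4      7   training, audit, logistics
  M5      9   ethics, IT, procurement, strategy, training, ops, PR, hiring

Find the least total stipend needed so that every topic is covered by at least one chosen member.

M3, M5 cover every topic at stipend 5 + 9 = 14.
Any cover uses at least 2 members; among all covering selections none totals below 14.
Greedy by coverage-per-stipend would pick M2, M5 for 16 — worse than the optimum 14.

14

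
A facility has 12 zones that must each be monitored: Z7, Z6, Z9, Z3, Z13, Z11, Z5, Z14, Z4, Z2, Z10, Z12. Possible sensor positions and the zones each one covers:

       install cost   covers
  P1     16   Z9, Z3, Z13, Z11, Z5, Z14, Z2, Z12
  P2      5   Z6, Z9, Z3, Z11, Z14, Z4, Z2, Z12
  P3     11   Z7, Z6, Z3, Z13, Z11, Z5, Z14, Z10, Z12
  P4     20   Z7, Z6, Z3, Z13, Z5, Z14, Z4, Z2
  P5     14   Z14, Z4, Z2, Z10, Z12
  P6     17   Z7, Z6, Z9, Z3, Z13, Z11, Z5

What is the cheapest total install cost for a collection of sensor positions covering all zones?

P2, P3 cover every zone at install cost 5 + 11 = 16.
Any cover uses at least 2 sensor positions; among all covering selections none totals below 16.

16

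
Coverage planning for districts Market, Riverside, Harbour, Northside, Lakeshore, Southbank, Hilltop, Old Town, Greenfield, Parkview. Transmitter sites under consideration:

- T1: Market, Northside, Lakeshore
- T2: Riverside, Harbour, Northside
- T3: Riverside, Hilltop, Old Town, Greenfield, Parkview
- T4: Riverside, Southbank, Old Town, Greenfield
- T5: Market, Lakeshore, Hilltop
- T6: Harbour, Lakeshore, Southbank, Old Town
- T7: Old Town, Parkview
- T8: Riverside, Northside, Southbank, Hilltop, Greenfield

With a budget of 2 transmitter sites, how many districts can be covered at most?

Choosing T1, T3 covers {Market, Riverside, Northside, Lakeshore, Hilltop, Old Town, Greenfield, Parkview} — 8 districts.
No choice of 2 transmitter sites does better; here Harbour, Southbank are left uncovered.

8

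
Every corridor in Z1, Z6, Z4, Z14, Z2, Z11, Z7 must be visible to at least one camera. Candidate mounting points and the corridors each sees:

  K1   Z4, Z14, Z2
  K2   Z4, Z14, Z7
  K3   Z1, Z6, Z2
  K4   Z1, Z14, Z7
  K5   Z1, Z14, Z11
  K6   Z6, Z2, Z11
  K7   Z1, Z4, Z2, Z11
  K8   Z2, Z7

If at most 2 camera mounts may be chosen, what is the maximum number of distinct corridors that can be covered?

Choosing K2, K3 covers {Z1, Z6, Z4, Z14, Z2, Z7} — 6 corridors.
No choice of 2 camera mounts does better; here Z11 is left uncovered.

6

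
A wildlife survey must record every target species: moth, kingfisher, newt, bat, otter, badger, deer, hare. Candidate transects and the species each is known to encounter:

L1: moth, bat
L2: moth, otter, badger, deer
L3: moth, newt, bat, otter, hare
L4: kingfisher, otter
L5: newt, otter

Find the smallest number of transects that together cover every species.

L2, L3, L4 together cover {moth, kingfisher, newt, bat, otter, badger, deer, hare} — every species.
No 2 of the 5 transects cover everything (all 10 pairs fall short), so 3 is minimum.

3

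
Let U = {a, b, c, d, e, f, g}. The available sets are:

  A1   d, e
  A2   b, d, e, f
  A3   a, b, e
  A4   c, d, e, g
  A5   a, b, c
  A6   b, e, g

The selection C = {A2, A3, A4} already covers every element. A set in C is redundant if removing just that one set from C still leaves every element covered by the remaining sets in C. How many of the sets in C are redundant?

Drop A2: f uncovered — not redundant.
Drop A3: a uncovered — not redundant.
Drop A4: c, g uncovered — not redundant.
None of the sets in C is redundant.

0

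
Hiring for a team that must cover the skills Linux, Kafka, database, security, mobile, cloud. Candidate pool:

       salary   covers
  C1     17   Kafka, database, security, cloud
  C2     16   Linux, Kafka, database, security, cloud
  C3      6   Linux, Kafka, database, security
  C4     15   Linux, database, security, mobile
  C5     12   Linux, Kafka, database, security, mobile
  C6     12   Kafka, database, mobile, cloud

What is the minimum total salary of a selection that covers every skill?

18

C3, C6 cover every skill at salary 6 + 12 = 18.
Any cover uses at least 2 candidates; among all covering selections none totals below 18.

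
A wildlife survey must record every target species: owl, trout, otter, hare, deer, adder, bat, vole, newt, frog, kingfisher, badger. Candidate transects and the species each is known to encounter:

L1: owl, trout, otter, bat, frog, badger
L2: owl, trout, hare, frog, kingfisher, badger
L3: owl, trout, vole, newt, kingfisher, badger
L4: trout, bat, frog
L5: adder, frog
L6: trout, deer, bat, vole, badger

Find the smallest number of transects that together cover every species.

L1, L2, L3, L5, L6 together cover {owl, trout, otter, hare, deer, adder, bat, vole, newt, frog, kingfisher, badger} — every species.
No 4 of the 6 transects cover everything (all 15 size-4 selections fall short), so 5 is minimum.

5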